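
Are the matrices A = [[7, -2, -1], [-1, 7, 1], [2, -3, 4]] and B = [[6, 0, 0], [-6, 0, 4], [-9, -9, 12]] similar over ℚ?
Both have characteristic polynomial (x - 6)^3, but the minimal polynomial of A is (x - 6)^3 while the minimal polynomial of B is (x - 6)^2. The minimal polynomial is a similarity invariant, so A and B are not similar.

No.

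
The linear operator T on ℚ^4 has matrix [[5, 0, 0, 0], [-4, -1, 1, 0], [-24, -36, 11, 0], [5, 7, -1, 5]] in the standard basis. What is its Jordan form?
J = [[5, 1, 0, 0], [0, 5, 1, 0], [0, 0, 5, 0], [0, 0, 0, 5]]

The characteristic polynomial is det(xI - A) = (x - 5)^4, so the eigenvalues are 5 (algebraic multiplicity 4).

For λ = 5: rank(A - 5I) = 2, rank((A - 5I)^2) = 1, rank((A - 5I)^3) = 0. The eigenspace has dimension 4 - 2 = 2, so there are 2 Jordan blocks; the rank sequence gives block sizes [3, 1].

Assembling the blocks gives the Jordan form J above.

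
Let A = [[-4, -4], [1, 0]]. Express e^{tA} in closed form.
e^{tA} = [[(1 - 2*t)*e^{-2*t}, -4*t*e^{-2*t}], [t*e^{-2*t}, (2*t + 1)*e^{-2*t}]]

A has Jordan form J = [[-2, 1], [0, -2]] with A = PJP^{-1}, so e^{tA} = P e^{tJ} P^{-1}.

For a Jordan block J_k(λ), e^{tJ_k(λ)} = e^{λt} · (I + tN + t^2 N^2/2! + ... + t^{k-1} N^{k-1}/(k-1)!) where N is the nilpotent superdiagonal part.

Assembling the blocks and conjugating back gives the entries of e^{tA} as shown above.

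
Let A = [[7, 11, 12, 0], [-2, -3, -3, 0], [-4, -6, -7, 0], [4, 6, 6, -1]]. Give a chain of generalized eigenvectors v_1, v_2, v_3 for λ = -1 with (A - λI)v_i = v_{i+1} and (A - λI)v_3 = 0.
We seek v_1 ∈ ker((A + I)^3) \ ker((A + I)^2), then set v_{i+1} = (A + I) v_i.

One such chain is v_1 = [[2, 0, -1, 1]]^T, v_2 = [[4, -1, -2, 2]]^T, v_3 = [[-3, 0, 2, -2]]^T. Check: (A + I) v_3 = [[0, 0, 0, 0]]^T = 0.

v_1 = [[2, 0, -1, 1]]^T, v_2 = [[4, -1, -2, 2]]^T, v_3 = [[-3, 0, 2, -2]]^T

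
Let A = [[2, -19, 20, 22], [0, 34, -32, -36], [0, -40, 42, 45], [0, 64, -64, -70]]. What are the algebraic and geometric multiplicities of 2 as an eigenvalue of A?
algebraic multiplicity 4, geometric multiplicity 2

The characteristic polynomial is (x - 2)^4, so the factor x - 2 appears with exponent 4: the algebraic multiplicity is 4.

rank(A - 2I) = 2, so the eigenspace has dimension 4 - 2 = 2: the geometric multiplicity is 2.

Since 2 < 4, A is not diagonalizable.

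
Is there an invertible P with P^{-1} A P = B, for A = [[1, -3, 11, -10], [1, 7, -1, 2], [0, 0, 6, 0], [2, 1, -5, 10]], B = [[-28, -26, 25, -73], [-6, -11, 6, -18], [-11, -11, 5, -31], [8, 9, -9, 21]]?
trace(A) = 24 but trace(B) = -13. The trace is a similarity invariant, so A and B are not similar.

No.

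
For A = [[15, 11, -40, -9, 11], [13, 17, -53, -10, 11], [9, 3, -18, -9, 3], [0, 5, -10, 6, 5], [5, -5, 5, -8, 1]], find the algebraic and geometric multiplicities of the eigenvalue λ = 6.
The characteristic polynomial is (x - 6)^4(x + 3), so the factor x - 6 appears with exponent 4: the algebraic multiplicity is 4.

rank(A - 6I) = 3, so the eigenspace has dimension 5 - 3 = 2: the geometric multiplicity is 2.

Since 2 < 4, A is not diagonalizable.

algebraic multiplicity 4, geometric multiplicity 2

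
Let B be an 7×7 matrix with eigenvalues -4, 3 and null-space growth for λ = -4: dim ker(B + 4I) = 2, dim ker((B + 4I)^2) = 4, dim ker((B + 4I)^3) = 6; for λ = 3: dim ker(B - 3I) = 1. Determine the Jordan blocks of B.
Jordan blocks: (-4, 3), (-4, 3), (3, 1)

λ = -4: successive nullity increments [2, 2, 2] count blocks of size ≥ k; block sizes are [3, 3].
λ = 3: successive nullity increments [1] count blocks of size ≥ k; block sizes are [1].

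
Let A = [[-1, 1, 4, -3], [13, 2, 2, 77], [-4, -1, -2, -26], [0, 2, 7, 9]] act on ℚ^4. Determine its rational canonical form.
R = [[0, 0, 0, -4], [1, 0, 0, 16], [0, 1, 0, -20], [0, 0, 1, 8]]

The invariant factors of A (the non-unit diagonal entries of the Smith normal form of xI - A over ℚ[x]) are (x^2 - 4x + 2)^2, each dividing the next. The characteristic polynomial is their product, (x^2 - 4x + 2)^2.

The rational canonical form is the block-diagonal matrix of companion matrices C(f_i):
R = [[0, 0, 0, -4], [1, 0, 0, 16], [0, 1, 0, -20], [0, 0, 1, 8]].

Note the characteristic polynomial does not split into linear factors over ℚ, so A has no Jordan form over ℚ; the rational canonical form exists over any field.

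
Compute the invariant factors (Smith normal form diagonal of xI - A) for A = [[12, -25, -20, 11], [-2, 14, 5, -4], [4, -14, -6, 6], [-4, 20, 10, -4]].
The Jordan structure of A has elementary divisors (x - 4)^3, (x - 4). Arranging the block sizes at each eigenvalue in decreasing order and taking row products gives the invariant factors.

Invariant factors (smallest first, each dividing the next): x - 4, (x - 4)^3.

Check: the last factor (x - 4)^3 is the minimal polynomial, and the product (x - 4)^4 is the characteristic polynomial.

x - 4, (x - 4)^3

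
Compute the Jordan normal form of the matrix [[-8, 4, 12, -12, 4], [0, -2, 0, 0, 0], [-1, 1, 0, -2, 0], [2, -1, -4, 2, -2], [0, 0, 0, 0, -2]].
J = [[-2, 1, 0, 0, 0], [0, -2, 0, 0, 0], [0, 0, -2, 1, 0], [0, 0, 0, -2, 0], [0, 0, 0, 0, -2]]

The characteristic polynomial is det(xI - A) = (x + 2)^5, so the eigenvalues are -2 (algebraic multiplicity 5).

For λ = -2: rank(A + 2I) = 2, rank((A + 2I)^2) = 0. The eigenspace has dimension 5 - 2 = 3, so there are 3 Jordan blocks; the rank sequence gives block sizes [2, 2, 1].

Assembling the blocks gives the Jordan form J above.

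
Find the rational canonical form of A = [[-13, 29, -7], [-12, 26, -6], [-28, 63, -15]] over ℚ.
R = [[0, 0, 4], [1, 0, 3], [0, 1, -2]]

The invariant factors of A (the non-unit diagonal entries of the Smith normal form of xI - A over ℚ[x]) are (x + 1)(x^2 + x - 4), each dividing the next. The characteristic polynomial is their product, (x + 1)(x^2 + x - 4).

The rational canonical form is the block-diagonal matrix of companion matrices C(f_i):
R = [[0, 0, 4], [1, 0, 3], [0, 1, -2]].

Note the characteristic polynomial does not split into linear factors over ℚ, so A has no Jordan form over ℚ; the rational canonical form exists over any field.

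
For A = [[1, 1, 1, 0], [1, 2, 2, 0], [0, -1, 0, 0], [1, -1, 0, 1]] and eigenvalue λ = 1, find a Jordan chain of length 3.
v_1 = [[1, 0, 0, -1]]^T, v_2 = [[0, 1, 0, 1]]^T, v_3 = [[1, 1, -1, -1]]^T

We seek v_1 ∈ ker((A - I)^3) \ ker((A - I)^2), then set v_{i+1} = (A - I) v_i.

One such chain is v_1 = [[1, 0, 0, -1]]^T, v_2 = [[0, 1, 0, 1]]^T, v_3 = [[1, 1, -1, -1]]^T. Check: (A - I) v_3 = [[0, 0, 0, 0]]^T = 0.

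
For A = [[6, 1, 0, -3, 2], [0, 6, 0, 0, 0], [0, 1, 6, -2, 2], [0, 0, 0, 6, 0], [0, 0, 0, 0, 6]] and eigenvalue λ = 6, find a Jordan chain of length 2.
We seek v_1 ∈ ker((A - 6I)^2) \ ker(A - 6I), then set v_{i+1} = (A - 6I) v_i.

One such chain is v_1 = [[3, 1, -2, 0, 0]]^T, v_2 = [[1, 0, 1, 0, 0]]^T. Check: (A - 6I) v_2 = [[0, 0, 0, 0, 0]]^T = 0.

v_1 = [[3, 1, -2, 0, 0]]^T, v_2 = [[1, 0, 1, 0, 0]]^T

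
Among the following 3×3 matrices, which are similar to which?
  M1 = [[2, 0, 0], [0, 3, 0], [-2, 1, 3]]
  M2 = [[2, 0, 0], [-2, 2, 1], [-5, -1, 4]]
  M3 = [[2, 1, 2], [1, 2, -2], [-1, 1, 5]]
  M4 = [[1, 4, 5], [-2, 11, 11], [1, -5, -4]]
2 classes: {M1, M2, M4}, {M3}

Characteristic polynomials: χ_{M1} = (x - 3)^2(x - 2), χ_{M2} = (x - 3)^2(x - 2), χ_{M3} = (x - 3)^3, χ_{M4} = (x - 3)^2(x - 2).

{M1, M2, M4}: invariant factors (x - 3)^2(x - 2).

{M3}: invariant factors x - 3, (x - 3)^2.

Matrices are similar if and only if their invariant-factor lists agree; the partition into similarity classes is {M1, M2, M4}, {M3}.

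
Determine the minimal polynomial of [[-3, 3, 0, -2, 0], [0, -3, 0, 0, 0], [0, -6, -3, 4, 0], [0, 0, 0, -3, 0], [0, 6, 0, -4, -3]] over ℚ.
The characteristic polynomial factors as (x + 3)^5. The minimal polynomial is ∏(x - λ)^{k_λ} where k_λ is the size of the largest Jordan block at λ.

For λ = -3: rank(A + 3I) = 1, and the largest Jordan block has size 2 (the smallest k with rank((A + 3I)^k) = rank((A + 3I)^(k+1))).

So m_A(x) = (x + 3)^2.

m_A(x) = (x + 3)^2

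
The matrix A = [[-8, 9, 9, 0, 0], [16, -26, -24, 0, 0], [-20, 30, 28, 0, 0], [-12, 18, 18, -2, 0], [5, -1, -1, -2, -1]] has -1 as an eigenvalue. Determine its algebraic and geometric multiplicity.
algebraic multiplicity 1, geometric multiplicity 1

The characteristic polynomial is (x + 1)(x + 2)^4, so the factor x + 1 appears with exponent 1: the algebraic multiplicity is 1.

rank(A + I) = 4, so the eigenspace has dimension 5 - 4 = 1: the geometric multiplicity is 1.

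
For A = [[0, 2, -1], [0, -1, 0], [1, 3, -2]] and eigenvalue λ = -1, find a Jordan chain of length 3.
We seek v_1 ∈ ker((A + I)^3) \ ker((A + I)^2), then set v_{i+1} = (A + I) v_i.

One such chain is v_1 = [[3, -1, 0]]^T, v_2 = [[1, 0, 0]]^T, v_3 = [[1, 0, 1]]^T. Check: (A + I) v_3 = [[0, 0, 0]]^T = 0.

v_1 = [[3, -1, 0]]^T, v_2 = [[1, 0, 0]]^T, v_3 = [[1, 0, 1]]^T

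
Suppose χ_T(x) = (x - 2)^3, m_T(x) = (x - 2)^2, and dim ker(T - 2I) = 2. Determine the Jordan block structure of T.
λ = 2: algebraic multiplicity 3 (exponent in χ_T), largest block size 2 (exponent in m_T), 2 blocks (geometric multiplicity). These force block sizes [2, 1].

Jordan blocks: (2, 2), (2, 1)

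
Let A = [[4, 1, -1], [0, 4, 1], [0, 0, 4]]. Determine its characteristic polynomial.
χ_A(x) = (x - 4)^3

xI - A = [[x - 4, -1, 1], [0, x - 4, -1], [0, 0, x - 4]].

Expanding det(xI - A) along the first row:
det(xI - A) = + (x - 4)·det([[x - 4, -1], [0, x - 4]]) - (-1)·det([[0, -1], [0, x - 4]]) + (1)·det([[0, x - 4], [0, 0]]).

Evaluating gives χ_A(x) = x^3 - 12x^2 + 48x - 64 = (x - 4)^3.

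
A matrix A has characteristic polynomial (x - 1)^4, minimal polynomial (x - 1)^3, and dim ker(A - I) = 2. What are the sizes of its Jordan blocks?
Jordan blocks: (1, 3), (1, 1)

λ = 1: algebraic multiplicity 4 (exponent in χ_A), largest block size 3 (exponent in m_A), 2 blocks (geometric multiplicity). These force block sizes [3, 1].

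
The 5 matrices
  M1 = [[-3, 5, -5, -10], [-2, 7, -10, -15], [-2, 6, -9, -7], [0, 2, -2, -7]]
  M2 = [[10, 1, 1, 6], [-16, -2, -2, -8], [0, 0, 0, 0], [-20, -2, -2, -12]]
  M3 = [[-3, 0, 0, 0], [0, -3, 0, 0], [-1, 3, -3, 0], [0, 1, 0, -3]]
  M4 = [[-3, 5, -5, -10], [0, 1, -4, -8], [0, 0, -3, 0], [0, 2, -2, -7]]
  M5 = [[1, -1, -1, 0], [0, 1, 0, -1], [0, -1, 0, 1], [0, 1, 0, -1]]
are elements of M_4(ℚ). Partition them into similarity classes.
Characteristic polynomials: χ_{M1} = (x + 3)^4, χ_{M2} = x^2(x + 2)^2, χ_{M3} = (x + 3)^4, χ_{M4} = (x + 3)^4, χ_{M5} = x^3(x - 1).

{M1, M3}: invariant factors (x + 3)^2, (x + 3)^2.

{M2}: invariant factors x, x(x + 2)^2.

{M4}: invariant factors x + 3, x + 3, (x + 3)^2.

{M5}: invariant factors x, x^2(x - 1).

Matrices are similar if and only if their invariant-factor lists agree; the partition into similarity classes is {M1, M3}, {M2}, {M4}, {M5}.

4 classes: {M1, M3}, {M2}, {M4}, {M5}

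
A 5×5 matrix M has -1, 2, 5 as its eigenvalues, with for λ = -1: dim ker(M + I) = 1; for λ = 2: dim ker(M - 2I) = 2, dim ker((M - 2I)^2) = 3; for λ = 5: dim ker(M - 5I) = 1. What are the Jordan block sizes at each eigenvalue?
Jordan blocks: (-1, 1), (2, 2), (2, 1), (5, 1)

λ = -1: successive nullity increments [1] count blocks of size ≥ k; block sizes are [1].
λ = 2: successive nullity increments [2, 1] count blocks of size ≥ k; block sizes are [2, 1].
λ = 5: successive nullity increments [1] count blocks of size ≥ k; block sizes are [1].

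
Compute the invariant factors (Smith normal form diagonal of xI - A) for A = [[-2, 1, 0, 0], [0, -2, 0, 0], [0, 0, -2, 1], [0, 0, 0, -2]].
The Jordan structure of A has elementary divisors (x + 2)^2, (x + 2)^2. Arranging the block sizes at each eigenvalue in decreasing order and taking row products gives the invariant factors.

Invariant factors (smallest first, each dividing the next): (x + 2)^2, (x + 2)^2.

Check: the last factor (x + 2)^2 is the minimal polynomial, and the product (x + 2)^4 is the characteristic polynomial.

(x + 2)^2, (x + 2)^2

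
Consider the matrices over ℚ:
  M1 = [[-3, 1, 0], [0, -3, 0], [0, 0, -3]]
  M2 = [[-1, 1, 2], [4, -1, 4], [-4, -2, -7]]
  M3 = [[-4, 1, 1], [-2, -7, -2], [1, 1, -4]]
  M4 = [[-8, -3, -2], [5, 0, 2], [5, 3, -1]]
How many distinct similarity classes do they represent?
2 classes: {M1, M2, M4}, {M3}

Characteristic polynomials: χ_{M1} = (x + 3)^3, χ_{M2} = (x + 3)^3, χ_{M3} = (x + 5)^3, χ_{M4} = (x + 3)^3.

{M1, M2, M4}: invariant factors x + 3, (x + 3)^2.

{M3}: invariant factors x + 5, (x + 5)^2.

Matrices are similar if and only if their invariant-factor lists agree; the partition into similarity classes is {M1, M2, M4}, {M3}.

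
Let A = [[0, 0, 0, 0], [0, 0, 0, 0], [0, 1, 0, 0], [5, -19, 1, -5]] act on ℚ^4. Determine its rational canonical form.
The invariant factors of A (the non-unit diagonal entries of the Smith normal form of xI - A over ℚ[x]) are x, x^2(x + 5), each dividing the next. The characteristic polynomial is their product, x^3(x + 5).

The rational canonical form is the block-diagonal matrix of companion matrices C(f_i):
R = [[0, 0, 0, 0], [0, 0, 0, 0], [0, 1, 0, 0], [0, 0, 1, -5]].

R = [[0, 0, 0, 0], [0, 0, 0, 0], [0, 1, 0, 0], [0, 0, 1, -5]]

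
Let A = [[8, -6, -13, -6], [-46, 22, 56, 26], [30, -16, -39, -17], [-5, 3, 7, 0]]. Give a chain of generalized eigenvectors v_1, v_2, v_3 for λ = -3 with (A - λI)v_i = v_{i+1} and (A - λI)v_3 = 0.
v_1 = [[0, 2, -1, 0]]^T, v_2 = [[1, -6, 4, -1]]^T, v_3 = [[1, 2, -1, 2]]^T

We seek v_1 ∈ ker((A + 3I)^3) \ ker((A + 3I)^2), then set v_{i+1} = (A + 3I) v_i.

One such chain is v_1 = [[0, 2, -1, 0]]^T, v_2 = [[1, -6, 4, -1]]^T, v_3 = [[1, 2, -1, 2]]^T. Check: (A + 3I) v_3 = [[0, 0, 0, 0]]^T = 0.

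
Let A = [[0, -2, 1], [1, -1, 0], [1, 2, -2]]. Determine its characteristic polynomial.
χ_A(x) = (x + 1)^3

xI - A = [[x, 2, -1], [-1, x + 1, 0], [-1, -2, x + 2]].

Expanding det(xI - A) along the first row:
det(xI - A) = + (x)·det([[x + 1, 0], [-2, x + 2]]) - (2)·det([[-1, 0], [-1, x + 2]]) + (-1)·det([[-1, x + 1], [-1, -2]]).

Evaluating gives χ_A(x) = x^3 + 3x^2 + 3x + 1 = (x + 1)^3.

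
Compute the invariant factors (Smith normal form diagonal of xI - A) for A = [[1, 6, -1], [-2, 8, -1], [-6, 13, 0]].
(x - 3)^3

The Jordan structure of A has elementary divisors (x - 3)^3. Arranging the block sizes at each eigenvalue in decreasing order and taking row products gives the invariant factors.

Invariant factors (smallest first, each dividing the next): (x - 3)^3.

Check: the last factor (x - 3)^3 is the minimal polynomial, and the product (x - 3)^3 is the characteristic polynomial.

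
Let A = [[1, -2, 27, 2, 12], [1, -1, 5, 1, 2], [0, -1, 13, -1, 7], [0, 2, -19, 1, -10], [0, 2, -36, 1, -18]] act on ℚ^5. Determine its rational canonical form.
R = [[0, 0, 0, 0, 3], [1, 0, 0, 0, 1], [0, 1, 0, 0, -3], [0, 0, 1, 0, -4], [0, 0, 0, 1, -4]]

The invariant factors of A (the non-unit diagonal entries of the Smith normal form of xI - A over ℚ[x]) are (x + 1)(x + 3)(x^3 + x - 1), each dividing the next. The characteristic polynomial is their product, (x + 1)(x + 3)(x^3 + x - 1).

The rational canonical form is the block-diagonal matrix of companion matrices C(f_i):
R = [[0, 0, 0, 0, 3], [1, 0, 0, 0, 1], [0, 1, 0, 0, -3], [0, 0, 1, 0, -4], [0, 0, 0, 1, -4]].

Note the characteristic polynomial does not split into linear factors over ℚ, so A has no Jordan form over ℚ; the rational canonical form exists over any field.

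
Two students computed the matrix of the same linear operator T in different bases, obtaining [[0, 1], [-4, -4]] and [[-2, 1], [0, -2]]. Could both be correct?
Two matrices over a field are similar if and only if they have the same invariant factors.

Both A and B have characteristic polynomial (x + 2)^2 and minimal polynomial (x + 2)^2. Computing further, both have invariant factors (x + 2)^2. Hence A and B are similar.

Yes.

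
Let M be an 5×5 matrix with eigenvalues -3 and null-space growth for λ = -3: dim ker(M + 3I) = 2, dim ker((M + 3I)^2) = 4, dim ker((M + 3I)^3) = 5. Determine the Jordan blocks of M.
λ = -3: successive nullity increments [2, 2, 1] count blocks of size ≥ k; block sizes are [3, 2].

Jordan blocks: (-3, 3), (-3, 2)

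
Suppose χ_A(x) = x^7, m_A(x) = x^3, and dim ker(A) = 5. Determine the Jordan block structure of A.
Jordan blocks: (0, 3), (0, 1), (0, 1), (0, 1), (0, 1)

λ = 0: algebraic multiplicity 7 (exponent in χ_A), largest block size 3 (exponent in m_A), 5 blocks (geometric multiplicity). These force block sizes [3, 1, 1, 1, 1].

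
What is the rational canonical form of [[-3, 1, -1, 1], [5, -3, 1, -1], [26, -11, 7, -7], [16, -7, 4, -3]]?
R = [[0, 0, 0, 2], [1, 0, 0, -1], [0, 1, 0, -1], [0, 0, 1, -2]]

The invariant factors of A (the non-unit diagonal entries of the Smith normal form of xI - A over ℚ[x]) are (x + 2)(x^3 + x - 1), each dividing the next. The characteristic polynomial is their product, (x + 2)(x^3 + x - 1).

The rational canonical form is the block-diagonal matrix of companion matrices C(f_i):
R = [[0, 0, 0, 2], [1, 0, 0, -1], [0, 1, 0, -1], [0, 0, 1, -2]].

Note the characteristic polynomial does not split into linear factors over ℚ, so A has no Jordan form over ℚ; the rational canonical form exists over any field.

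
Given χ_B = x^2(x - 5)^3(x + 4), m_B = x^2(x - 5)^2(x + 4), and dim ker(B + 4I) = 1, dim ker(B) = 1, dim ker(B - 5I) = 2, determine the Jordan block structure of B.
Jordan blocks: (-4, 1), (0, 2), (5, 2), (5, 1)

λ = -4: algebraic multiplicity 1 (exponent in χ_B), largest block size 1 (exponent in m_B), 1 block (geometric multiplicity). This forces block sizes [1].
λ = 0: algebraic multiplicity 2 (exponent in χ_B), largest block size 2 (exponent in m_B), 1 block (geometric multiplicity). This forces block sizes [2].
λ = 5: algebraic multiplicity 3 (exponent in χ_B), largest block size 2 (exponent in m_B), 2 blocks (geometric multiplicity). These force block sizes [2, 1].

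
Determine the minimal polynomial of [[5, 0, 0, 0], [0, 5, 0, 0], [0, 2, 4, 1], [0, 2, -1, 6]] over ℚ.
m_A(x) = (x - 5)^2

The characteristic polynomial factors as (x - 5)^4. The minimal polynomial is ∏(x - λ)^{k_λ} where k_λ is the size of the largest Jordan block at λ.

For λ = 5: rank(A - 5I) = 1, and the largest Jordan block has size 2 (the smallest k with rank((A - 5I)^k) = rank((A - 5I)^(k+1))).

So m_A(x) = (x - 5)^2.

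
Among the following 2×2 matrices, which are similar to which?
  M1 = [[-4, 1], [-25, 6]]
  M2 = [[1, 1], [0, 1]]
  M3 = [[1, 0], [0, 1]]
Characteristic polynomials: χ_{M1} = (x - 1)^2, χ_{M2} = (x - 1)^2, χ_{M3} = (x - 1)^2.

{M1, M2}: invariant factors (x - 1)^2.

{M3}: invariant factors x - 1, x - 1.

Matrices are similar if and only if their invariant-factor lists agree; the partition into similarity classes is {M1, M2}, {M3}.

2 classes: {M1, M2}, {M3}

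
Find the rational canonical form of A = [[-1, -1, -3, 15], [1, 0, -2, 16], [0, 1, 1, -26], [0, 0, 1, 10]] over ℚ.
R = [[0, 0, 0, 45], [1, 0, 0, 6], [0, 1, 0, -28], [0, 0, 1, 10]]

The invariant factors of A (the non-unit diagonal entries of the Smith normal form of xI - A over ℚ[x]) are (x - 5)(x - 3)^2(x + 1), each dividing the next. The characteristic polynomial is their product, (x - 5)(x - 3)^2(x + 1).

The rational canonical form is the block-diagonal matrix of companion matrices C(f_i):
R = [[0, 0, 0, 45], [1, 0, 0, 6], [0, 1, 0, -28], [0, 0, 1, 10]].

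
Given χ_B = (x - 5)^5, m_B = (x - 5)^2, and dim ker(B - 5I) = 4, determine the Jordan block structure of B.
Jordan blocks: (5, 2), (5, 1), (5, 1), (5, 1)

λ = 5: algebraic multiplicity 5 (exponent in χ_B), largest block size 2 (exponent in m_B), 4 blocks (geometric multiplicity). These force block sizes [2, 1, 1, 1].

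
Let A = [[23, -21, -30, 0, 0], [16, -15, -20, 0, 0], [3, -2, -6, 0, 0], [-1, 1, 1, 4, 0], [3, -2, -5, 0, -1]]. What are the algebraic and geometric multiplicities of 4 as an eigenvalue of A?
algebraic multiplicity 2, geometric multiplicity 1

The characteristic polynomial is (x - 4)^2(x + 1)^3, so the factor x - 4 appears with exponent 2: the algebraic multiplicity is 2.

rank(A - 4I) = 4, so the eigenspace has dimension 5 - 4 = 1: the geometric multiplicity is 1.

Since 1 < 2, A is not diagonalizable.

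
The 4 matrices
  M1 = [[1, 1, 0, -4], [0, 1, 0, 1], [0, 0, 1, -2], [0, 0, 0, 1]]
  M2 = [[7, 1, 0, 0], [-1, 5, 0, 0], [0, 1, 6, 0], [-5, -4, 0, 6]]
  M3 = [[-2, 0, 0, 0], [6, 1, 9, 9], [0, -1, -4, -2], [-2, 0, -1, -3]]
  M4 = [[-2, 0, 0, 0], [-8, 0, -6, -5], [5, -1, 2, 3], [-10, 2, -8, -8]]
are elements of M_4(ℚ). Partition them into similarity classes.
3 classes: {M1}, {M2}, {M3, M4}

Characteristic polynomials: χ_{M1} = (x - 1)^4, χ_{M2} = (x - 6)^4, χ_{M3} = (x + 2)^4, χ_{M4} = (x + 2)^4.

{M1}: invariant factors x - 1, (x - 1)^3.

{M2}: invariant factors x - 6, (x - 6)^3.

{M3, M4}: invariant factors x + 2, (x + 2)^3.

Matrices are similar if and only if their invariant-factor lists agree; the partition into similarity classes is {M1}, {M2}, {M3, M4}.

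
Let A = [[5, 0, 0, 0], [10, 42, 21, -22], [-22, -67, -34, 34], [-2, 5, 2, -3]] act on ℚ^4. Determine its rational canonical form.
R = [[5, 0, 0, 0], [0, 0, 0, -15], [0, 1, 0, 3], [0, 0, 1, 5]]

The invariant factors of A (the non-unit diagonal entries of the Smith normal form of xI - A over ℚ[x]) are x - 5, (x - 5)(x^2 - 3), each dividing the next. The characteristic polynomial is their product, (x - 5)^2(x^2 - 3).

The rational canonical form is the block-diagonal matrix of companion matrices C(f_i):
R = [[5, 0, 0, 0], [0, 0, 0, -15], [0, 1, 0, 3], [0, 0, 1, 5]].

Note the characteristic polynomial does not split into linear factors over ℚ, so A has no Jordan form over ℚ; the rational canonical form exists over any field.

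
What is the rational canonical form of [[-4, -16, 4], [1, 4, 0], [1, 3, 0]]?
The invariant factors of A (the non-unit diagonal entries of the Smith normal form of xI - A over ℚ[x]) are x^3 - 4x + 4, each dividing the next. The characteristic polynomial is their product, x^3 - 4x + 4.

The rational canonical form is the block-diagonal matrix of companion matrices C(f_i):
R = [[0, 0, -4], [1, 0, 4], [0, 1, 0]].

Note the characteristic polynomial does not split into linear factors over ℚ, so A has no Jordan form over ℚ; the rational canonical form exists over any field.

R = [[0, 0, -4], [1, 0, 4], [0, 1, 0]]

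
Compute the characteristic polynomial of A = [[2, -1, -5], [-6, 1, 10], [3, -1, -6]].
xI - A = [[x - 2, 1, 5], [6, x - 1, -10], [-3, 1, x + 6]].

Expanding det(xI - A) along the first row:
det(xI - A) = + (x - 2)·det([[x - 1, -10], [1, x + 6]]) - (1)·det([[6, -10], [-3, x + 6]]) + (5)·det([[6, x - 1], [-3, 1]]).

Evaluating gives χ_A(x) = x^3 + 3x^2 + 3x + 1 = (x + 1)^3.

χ_A(x) = (x + 1)^3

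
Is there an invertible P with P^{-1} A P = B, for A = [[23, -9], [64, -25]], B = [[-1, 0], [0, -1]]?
No.

Both have characteristic polynomial (x + 1)^2, but the minimal polynomial of A is (x + 1)^2 while the minimal polynomial of B is x + 1. The minimal polynomial is a similarity invariant, so A and B are not similar.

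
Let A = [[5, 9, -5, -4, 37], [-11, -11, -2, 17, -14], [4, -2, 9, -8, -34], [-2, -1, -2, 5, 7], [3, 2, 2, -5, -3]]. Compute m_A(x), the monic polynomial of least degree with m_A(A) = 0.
The characteristic polynomial factors as (x - 1)^5. The minimal polynomial is ∏(x - λ)^{k_λ} where k_λ is the size of the largest Jordan block at λ.

For λ = 1: rank(A - I) = 3, and the largest Jordan block has size 3 (the smallest k with rank((A - I)^k) = rank((A - I)^(k+1))).

So m_A(x) = (x - 1)^3.

m_A(x) = (x - 1)^3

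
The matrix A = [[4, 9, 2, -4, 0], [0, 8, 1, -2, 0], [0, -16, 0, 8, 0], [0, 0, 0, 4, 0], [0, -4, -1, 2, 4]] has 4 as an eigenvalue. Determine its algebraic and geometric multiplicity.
algebraic multiplicity 5, geometric multiplicity 3

The characteristic polynomial is (x - 4)^5, so the factor x - 4 appears with exponent 5: the algebraic multiplicity is 5.

rank(A - 4I) = 2, so the eigenspace has dimension 5 - 2 = 3: the geometric multiplicity is 3.

Since 3 < 5, A is not diagonalizable.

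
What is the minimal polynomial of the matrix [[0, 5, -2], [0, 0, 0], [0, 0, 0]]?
m_A(x) = x^2

The characteristic polynomial factors as x^3. The minimal polynomial is ∏(x - λ)^{k_λ} where k_λ is the size of the largest Jordan block at λ.

For λ = 0: rank(A) = 1, and the largest Jordan block has size 2 (the smallest k with rank(A^k) = rank(A^(k+1))).

So m_A(x) = x^2.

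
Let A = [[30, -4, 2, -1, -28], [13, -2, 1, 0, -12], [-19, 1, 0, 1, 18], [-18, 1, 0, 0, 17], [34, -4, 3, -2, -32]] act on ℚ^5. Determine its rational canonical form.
R = [[0, 0, 0, 0, 3], [1, 0, 0, 0, 16], [0, 1, 0, 0, 17], [0, 0, 1, 0, 1], [0, 0, 0, 1, -4]]

The invariant factors of A (the non-unit diagonal entries of the Smith normal form of xI - A over ℚ[x]) are (x + 1)(x + 3)(x^3 - 4x - 1), each dividing the next. The characteristic polynomial is their product, (x + 1)(x + 3)(x^3 - 4x - 1).

The rational canonical form is the block-diagonal matrix of companion matrices C(f_i):
R = [[0, 0, 0, 0, 3], [1, 0, 0, 0, 16], [0, 1, 0, 0, 17], [0, 0, 1, 0, 1], [0, 0, 0, 1, -4]].

Note the characteristic polynomial does not split into linear factors over ℚ, so A has no Jordan form over ℚ; the rational canonical form exists over any field.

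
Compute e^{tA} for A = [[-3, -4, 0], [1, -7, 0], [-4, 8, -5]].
A has Jordan form J = [[-5, 1, 0], [0, -5, 0], [0, 0, -5]] with A = PJP^{-1}, so e^{tA} = P e^{tJ} P^{-1}.

For a Jordan block J_k(λ), e^{tJ_k(λ)} = e^{λt} · (I + tN + t^2 N^2/2! + ... + t^{k-1} N^{k-1}/(k-1)!) where N is the nilpotent superdiagonal part.

Assembling the blocks and conjugating back gives the entries of e^{tA} as shown above.

e^{tA} = [[(2*t + 1)*e^{-5*t}, -4*t*e^{-5*t}, 0], [t*e^{-5*t}, (1 - 2*t)*e^{-5*t}, 0], [-4*t*e^{-5*t}, 8*t*e^{-5*t}, e^{-5*t}]]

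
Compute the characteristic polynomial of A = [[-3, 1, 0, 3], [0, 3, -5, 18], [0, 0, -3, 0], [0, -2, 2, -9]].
xI - A = [[x + 3, -1, 0, -3], [0, x - 3, 5, -18], [0, 0, x + 3, 0], [0, 2, -2, x + 9]].

Expanding det(xI - A) along the first row:
det(xI - A) = + (x + 3)·det([[x - 3, 5, -18], [0, x + 3, 0], [2, -2, x + 9]]) - (-1)·det([[0, 5, -18], [0, x + 3, 0], [0, -2, x + 9]]) + (0)·det([[0, x - 3, -18], [0, 0, 0], [0, 2, x + 9]]) - (-3)·det([[0, x - 3, 5], [0, 0, x + 3], [0, 2, -2]]).

Evaluating gives χ_A(x) = x^4 + 12x^3 + 54x^2 + 108x + 81 = (x + 3)^4.

χ_A(x) = (x + 3)^4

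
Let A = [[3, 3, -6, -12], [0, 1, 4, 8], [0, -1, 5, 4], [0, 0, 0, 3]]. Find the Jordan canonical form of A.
J = [[3, 1, 0, 0], [0, 3, 0, 0], [0, 0, 3, 0], [0, 0, 0, 3]]

The characteristic polynomial is det(xI - A) = (x - 3)^4, so the eigenvalues are 3 (algebraic multiplicity 4).

For λ = 3: rank(A - 3I) = 1, rank((A - 3I)^2) = 0. The eigenspace has dimension 4 - 1 = 3, so there are 3 Jordan blocks; the rank sequence gives block sizes [2, 1, 1].

Assembling the blocks gives the Jordan form J above.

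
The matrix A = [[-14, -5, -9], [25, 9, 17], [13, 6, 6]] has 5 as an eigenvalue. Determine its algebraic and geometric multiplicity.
algebraic multiplicity 1, geometric multiplicity 1

The characteristic polynomial is (x - 5)(x + 2)^2, so the factor x - 5 appears with exponent 1: the algebraic multiplicity is 1.

rank(A - 5I) = 2, so the eigenspace has dimension 3 - 2 = 1: the geometric multiplicity is 1.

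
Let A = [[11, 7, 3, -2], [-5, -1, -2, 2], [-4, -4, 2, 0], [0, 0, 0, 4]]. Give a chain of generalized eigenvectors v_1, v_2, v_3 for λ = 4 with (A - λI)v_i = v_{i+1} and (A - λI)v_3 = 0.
We seek v_1 ∈ ker((A - 4I)^3) \ ker((A - 4I)^2), then set v_{i+1} = (A - 4I) v_i.

One such chain is v_1 = [[-2, 2, 1, 1]]^T, v_2 = [[1, 0, -2, 0]]^T, v_3 = [[1, -1, 0, 0]]^T. Check: (A - 4I) v_3 = [[0, 0, 0, 0]]^T = 0.

v_1 = [[-2, 2, 1, 1]]^T, v_2 = [[1, 0, -2, 0]]^T, v_3 = [[1, -1, 0, 0]]^T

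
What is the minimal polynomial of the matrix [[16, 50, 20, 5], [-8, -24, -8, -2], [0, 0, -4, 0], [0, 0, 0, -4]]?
m_A(x) = (x + 4)^2

The characteristic polynomial factors as (x + 4)^4. The minimal polynomial is ∏(x - λ)^{k_λ} where k_λ is the size of the largest Jordan block at λ.

For λ = -4: rank(A + 4I) = 1, and the largest Jordan block has size 2 (the smallest k with rank((A + 4I)^k) = rank((A + 4I)^(k+1))).

So m_A(x) = (x + 4)^2.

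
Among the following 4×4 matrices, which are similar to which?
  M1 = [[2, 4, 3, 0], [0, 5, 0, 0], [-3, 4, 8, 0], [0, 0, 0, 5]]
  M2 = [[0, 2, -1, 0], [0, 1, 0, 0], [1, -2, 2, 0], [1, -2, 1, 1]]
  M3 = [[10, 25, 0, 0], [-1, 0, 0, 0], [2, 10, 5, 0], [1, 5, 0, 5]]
Characteristic polynomials: χ_{M1} = (x - 5)^4, χ_{M2} = (x - 1)^4, χ_{M3} = (x - 5)^4.

{M1, M3}: invariant factors x - 5, x - 5, (x - 5)^2.

{M2}: invariant factors x - 1, x - 1, (x - 1)^2.

Matrices are similar if and only if their invariant-factor lists agree; the partition into similarity classes is {M1, M3}, {M2}.

2 classes: {M1, M3}, {M2}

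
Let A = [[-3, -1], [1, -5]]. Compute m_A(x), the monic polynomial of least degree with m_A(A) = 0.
The characteristic polynomial factors as (x + 4)^2. The minimal polynomial is ∏(x - λ)^{k_λ} where k_λ is the size of the largest Jordan block at λ.

For λ = -4: rank(A + 4I) = 1, and the largest Jordan block has size 2 (the smallest k with rank((A + 4I)^k) = rank((A + 4I)^(k+1))).

So m_A(x) = (x + 4)^2.

m_A(x) = (x + 4)^2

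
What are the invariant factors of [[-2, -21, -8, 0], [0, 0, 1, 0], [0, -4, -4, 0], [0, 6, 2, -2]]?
x + 2, (x + 2)^3

The Jordan structure of A has elementary divisors (x + 2)^3, (x + 2). Arranging the block sizes at each eigenvalue in decreasing order and taking row products gives the invariant factors.

Invariant factors (smallest first, each dividing the next): x + 2, (x + 2)^3.

Check: the last factor (x + 2)^3 is the minimal polynomial, and the product (x + 2)^4 is the characteristic polynomial.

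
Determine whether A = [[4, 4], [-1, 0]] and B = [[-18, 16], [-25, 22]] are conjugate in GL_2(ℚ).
Two matrices over a field are similar if and only if they have the same invariant factors.

Both A and B have characteristic polynomial (x - 2)^2 and minimal polynomial (x - 2)^2. Computing further, both have invariant factors (x - 2)^2. Hence A and B are similar.

Yes.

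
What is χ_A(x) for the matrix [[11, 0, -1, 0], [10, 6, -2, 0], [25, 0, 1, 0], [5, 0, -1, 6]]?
χ_A(x) = (x - 6)^4

xI - A = [[x - 11, 0, 1, 0], [-10, x - 6, 2, 0], [-25, 0, x - 1, 0], [-5, 0, 1, x - 6]].

Expanding det(xI - A) along the first row:
det(xI - A) = + (x - 11)·det([[x - 6, 2, 0], [0, x - 1, 0], [0, 1, x - 6]]) - (0)·det([[-10, 2, 0], [-25, x - 1, 0], [-5, 1, x - 6]]) + (1)·det([[-10, x - 6, 0], [-25, 0, 0], [-5, 0, x - 6]]) - (0)·det([[-10, x - 6, 2], [-25, 0, x - 1], [-5, 0, 1]]).

Evaluating gives χ_A(x) = x^4 - 24x^3 + 216x^2 - 864x + 1296 = (x - 6)^4.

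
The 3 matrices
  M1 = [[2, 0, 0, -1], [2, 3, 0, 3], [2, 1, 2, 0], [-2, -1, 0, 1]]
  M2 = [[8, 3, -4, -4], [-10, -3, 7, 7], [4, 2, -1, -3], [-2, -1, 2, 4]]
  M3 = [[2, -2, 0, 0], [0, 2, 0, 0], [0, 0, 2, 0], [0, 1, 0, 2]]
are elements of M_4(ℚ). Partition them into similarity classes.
Characteristic polynomials: χ_{M1} = (x - 2)^4, χ_{M2} = (x - 2)^4, χ_{M3} = (x - 2)^4.

{M1, M2}: invariant factors x - 2, (x - 2)^3.

{M3}: invariant factors x - 2, x - 2, (x - 2)^2.

Matrices are similar if and only if their invariant-factor lists agree; the partition into similarity classes is {M1, M2}, {M3}.

2 classes: {M1, M2}, {M3}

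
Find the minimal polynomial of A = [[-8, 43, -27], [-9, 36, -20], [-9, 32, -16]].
The characteristic polynomial factors as (x - 4)^3. The minimal polynomial is ∏(x - λ)^{k_λ} where k_λ is the size of the largest Jordan block at λ.

For λ = 4: rank(A - 4I) = 2, and the largest Jordan block has size 3 (the smallest k with rank((A - 4I)^k) = rank((A - 4I)^(k+1))).

So m_A(x) = (x - 4)^3.

m_A(x) = (x - 4)^3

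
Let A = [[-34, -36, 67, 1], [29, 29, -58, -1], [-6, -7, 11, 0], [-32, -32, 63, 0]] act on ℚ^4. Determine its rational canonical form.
R = [[0, 0, 0, -25], [1, 0, 0, -30], [0, 1, 0, 1], [0, 0, 1, 6]]

The invariant factors of A (the non-unit diagonal entries of the Smith normal form of xI - A over ℚ[x]) are (x^2 - 3x - 5)^2, each dividing the next. The characteristic polynomial is their product, (x^2 - 3x - 5)^2.

The rational canonical form is the block-diagonal matrix of companion matrices C(f_i):
R = [[0, 0, 0, -25], [1, 0, 0, -30], [0, 1, 0, 1], [0, 0, 1, 6]].

Note the characteristic polynomial does not split into linear factors over ℚ, so A has no Jordan form over ℚ; the rational canonical form exists over any field.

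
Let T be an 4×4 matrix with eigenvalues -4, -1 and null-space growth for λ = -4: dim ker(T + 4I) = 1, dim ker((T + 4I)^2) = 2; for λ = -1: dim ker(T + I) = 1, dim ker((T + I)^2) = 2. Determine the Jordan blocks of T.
λ = -4: successive nullity increments [1, 1] count blocks of size ≥ k; block sizes are [2].
λ = -1: successive nullity increments [1, 1] count blocks of size ≥ k; block sizes are [2].

Jordan blocks: (-4, 2), (-1, 2)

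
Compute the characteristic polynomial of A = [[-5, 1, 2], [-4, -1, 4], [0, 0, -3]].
χ_A(x) = (x + 3)^3

xI - A = [[x + 5, -1, -2], [4, x + 1, -4], [0, 0, x + 3]].

Expanding det(xI - A) along the first row:
det(xI - A) = + (x + 5)·det([[x + 1, -4], [0, x + 3]]) - (-1)·det([[4, -4], [0, x + 3]]) + (-2)·det([[4, x + 1], [0, 0]]).

Evaluating gives χ_A(x) = x^3 + 9x^2 + 27x + 27 = (x + 3)^3.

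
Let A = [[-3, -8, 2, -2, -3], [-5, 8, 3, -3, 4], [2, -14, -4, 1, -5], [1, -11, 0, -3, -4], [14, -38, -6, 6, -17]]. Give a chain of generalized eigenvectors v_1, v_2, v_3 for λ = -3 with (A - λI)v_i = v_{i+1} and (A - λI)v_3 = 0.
v_1 = [[0, 2, 0, 0, -5]]^T, v_2 = [[-1, 2, -3, -2, -6]]^T, v_3 = [[0, 0, 1, 1, 0]]^T

We seek v_1 ∈ ker((A + 3I)^3) \ ker((A + 3I)^2), then set v_{i+1} = (A + 3I) v_i.

One such chain is v_1 = [[0, 2, 0, 0, -5]]^T, v_2 = [[-1, 2, -3, -2, -6]]^T, v_3 = [[0, 0, 1, 1, 0]]^T. Check: (A + 3I) v_3 = [[0, 0, 0, 0, 0]]^T = 0.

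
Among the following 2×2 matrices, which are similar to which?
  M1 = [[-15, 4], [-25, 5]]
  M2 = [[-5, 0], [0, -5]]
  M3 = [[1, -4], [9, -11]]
Characteristic polynomials: χ_{M1} = (x + 5)^2, χ_{M2} = (x + 5)^2, χ_{M3} = (x + 5)^2.

{M1, M3}: invariant factors (x + 5)^2.

{M2}: invariant factors x + 5, x + 5.

Matrices are similar if and only if their invariant-factor lists agree; the partition into similarity classes is {M1, M3}, {M2}.

2 classes: {M1, M3}, {M2}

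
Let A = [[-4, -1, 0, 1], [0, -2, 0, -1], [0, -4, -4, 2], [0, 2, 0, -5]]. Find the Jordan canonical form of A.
The characteristic polynomial is det(xI - A) = (x + 3)(x + 4)^3, so the eigenvalues are -4 (algebraic multiplicity 3), -3 (algebraic multiplicity 1).

For λ = -4: rank(A + 4I) = 2, rank((A + 4I)^2) = 1. The eigenspace has dimension 4 - 2 = 2, so there are 2 Jordan blocks; the rank sequence gives block sizes [2, 1].

For λ = -3: algebraic multiplicity 1 gives one 1×1 block.

Assembling the blocks gives the Jordan form J above.

J = [[-4, 1, 0, 0], [0, -4, 0, 0], [0, 0, -4, 0], [0, 0, 0, -3]]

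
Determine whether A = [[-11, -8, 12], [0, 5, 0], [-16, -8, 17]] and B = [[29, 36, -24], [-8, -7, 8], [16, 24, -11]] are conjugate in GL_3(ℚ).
Yes.

Two matrices over a field are similar if and only if they have the same invariant factors.

Both A and B have characteristic polynomial (x - 5)^2(x - 1) and minimal polynomial (x - 5)(x - 1). Computing further, both have invariant factors x - 5, (x - 5)(x - 1). Hence A and B are similar.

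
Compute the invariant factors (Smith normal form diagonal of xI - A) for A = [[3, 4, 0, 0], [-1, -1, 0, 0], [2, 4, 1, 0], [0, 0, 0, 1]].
The Jordan structure of A has elementary divisors (x - 1)^2, (x - 1), (x - 1). Arranging the block sizes at each eigenvalue in decreasing order and taking row products gives the invariant factors.

Invariant factors (smallest first, each dividing the next): x - 1, x - 1, (x - 1)^2.

Check: the last factor (x - 1)^2 is the minimal polynomial, and the product (x - 1)^4 is the characteristic polynomial.

x - 1, x - 1, (x - 1)^2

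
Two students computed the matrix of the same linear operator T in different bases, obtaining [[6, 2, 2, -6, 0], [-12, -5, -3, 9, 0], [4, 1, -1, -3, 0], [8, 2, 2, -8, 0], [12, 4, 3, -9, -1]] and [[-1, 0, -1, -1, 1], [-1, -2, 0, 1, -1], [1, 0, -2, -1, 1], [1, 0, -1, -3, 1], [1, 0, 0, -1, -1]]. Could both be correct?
Yes.

Two matrices over a field are similar if and only if they have the same invariant factors.

Both A and B have characteristic polynomial (x + 1)(x + 2)^4 and minimal polynomial (x + 1)(x + 2)^2. Computing further, both have invariant factors x + 2, x + 2, (x + 1)(x + 2)^2. Hence A and B are similar.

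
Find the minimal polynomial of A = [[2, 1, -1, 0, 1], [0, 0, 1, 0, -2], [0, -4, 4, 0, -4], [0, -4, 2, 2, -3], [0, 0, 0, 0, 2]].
The characteristic polynomial factors as (x - 2)^5. The minimal polynomial is ∏(x - λ)^{k_λ} where k_λ is the size of the largest Jordan block at λ.

For λ = 2: rank(A - 2I) = 3, and the largest Jordan block has size 3 (the smallest k with rank((A - 2I)^k) = rank((A - 2I)^(k+1))).

So m_A(x) = (x - 2)^3.

m_A(x) = (x - 2)^3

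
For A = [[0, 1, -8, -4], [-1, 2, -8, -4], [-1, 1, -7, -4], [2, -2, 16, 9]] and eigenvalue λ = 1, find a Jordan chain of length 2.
We seek v_1 ∈ ker((A - I)^2) \ ker(A - I), then set v_{i+1} = (A - I) v_i.

One such chain is v_1 = [[0, 1, 1, -2]]^T, v_2 = [[1, 1, 1, -2]]^T. Check: (A - I) v_2 = [[0, 0, 0, 0]]^T = 0.

v_1 = [[0, 1, 1, -2]]^T, v_2 = [[1, 1, 1, -2]]^T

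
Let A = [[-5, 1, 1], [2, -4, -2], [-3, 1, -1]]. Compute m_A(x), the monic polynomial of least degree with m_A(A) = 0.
The characteristic polynomial factors as (x + 2)(x + 4)^2. The minimal polynomial is ∏(x - λ)^{k_λ} where k_λ is the size of the largest Jordan block at λ.

For λ = -4: rank(A + 4I) = 2, and the largest Jordan block has size 2 (the smallest k with rank((A + 4I)^k) = rank((A + 4I)^(k+1))).
For λ = -2: rank(A + 2I) = 2, and the largest Jordan block has size 1 (the smallest k with rank((A + 2I)^k) = rank((A + 2I)^(k+1))).

So m_A(x) = (x + 2)(x + 4)^2.

m_A(x) = (x + 2)(x + 4)^2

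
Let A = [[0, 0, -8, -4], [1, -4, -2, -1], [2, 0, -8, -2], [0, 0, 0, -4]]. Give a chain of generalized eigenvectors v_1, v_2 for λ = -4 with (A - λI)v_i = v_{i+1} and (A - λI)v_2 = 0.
v_1 = [[5, 1, 2, 2]]^T, v_2 = [[-4, -1, -2, 0]]^T

We seek v_1 ∈ ker((A + 4I)^2) \ ker(A + 4I), then set v_{i+1} = (A + 4I) v_i.

One such chain is v_1 = [[5, 1, 2, 2]]^T, v_2 = [[-4, -1, -2, 0]]^T. Check: (A + 4I) v_2 = [[0, 0, 0, 0]]^T = 0.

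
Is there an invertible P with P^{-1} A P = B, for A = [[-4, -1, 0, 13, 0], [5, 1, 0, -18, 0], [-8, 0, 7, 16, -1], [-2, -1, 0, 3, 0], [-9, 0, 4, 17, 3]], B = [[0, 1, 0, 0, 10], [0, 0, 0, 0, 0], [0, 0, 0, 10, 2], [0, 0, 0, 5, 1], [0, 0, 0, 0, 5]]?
Both have characteristic polynomial x^3(x - 5)^2, but the minimal polynomial of A is x^3(x - 5)^2 while the minimal polynomial of B is x^2(x - 5)^2. The minimal polynomial is a similarity invariant, so A and B are not similar.

No.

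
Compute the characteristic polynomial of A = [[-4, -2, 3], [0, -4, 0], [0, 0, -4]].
xI - A = [[x + 4, 2, -3], [0, x + 4, 0], [0, 0, x + 4]].

Expanding det(xI - A) along the first row:
det(xI - A) = + (x + 4)·det([[x + 4, 0], [0, x + 4]]) - (2)·det([[0, 0], [0, x + 4]]) + (-3)·det([[0, x + 4], [0, 0]]).

Evaluating gives χ_A(x) = x^3 + 12x^2 + 48x + 64 = (x + 4)^3.

χ_A(x) = (x + 4)^3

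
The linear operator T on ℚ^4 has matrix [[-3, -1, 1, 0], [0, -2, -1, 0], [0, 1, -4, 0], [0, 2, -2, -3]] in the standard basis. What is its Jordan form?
The characteristic polynomial is det(xI - A) = (x + 3)^4, so the eigenvalues are -3 (algebraic multiplicity 4).

For λ = -3: rank(A + 3I) = 1, rank((A + 3I)^2) = 0. The eigenspace has dimension 4 - 1 = 3, so there are 3 Jordan blocks; the rank sequence gives block sizes [2, 1, 1].

Assembling the blocks gives the Jordan form J above.

J = [[-3, 1, 0, 0], [0, -3, 0, 0], [0, 0, -3, 0], [0, 0, 0, -3]]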